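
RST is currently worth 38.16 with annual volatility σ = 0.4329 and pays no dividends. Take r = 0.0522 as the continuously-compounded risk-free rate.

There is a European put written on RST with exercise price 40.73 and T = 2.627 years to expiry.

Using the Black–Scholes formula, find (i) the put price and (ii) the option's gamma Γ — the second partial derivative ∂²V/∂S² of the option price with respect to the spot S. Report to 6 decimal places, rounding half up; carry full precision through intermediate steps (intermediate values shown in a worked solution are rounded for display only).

σ√T = 0.4329·√2.627 = 0.701645
d₁ = (ln(S/K) + (r+σ²/2)T) / (σ√T) = (ln(38.16/40.73) + (0.0522+0.4329²/2)·2.627) / 0.701645 = (-0.065177 + 0.383282) / 0.701645 = 0.453371
d₂ = d₁ − σ√T = 0.453371 − 0.701645 = -0.248275
e^{−rT} = 0.871857
N(−d₁) = 0.325141,  N(−d₂) = 0.598039
Put price V = K·e^{−rT}·N(−d₂) − S·N(−d₁) = 21.236816 − 12.407378 = 8.829438
φ(d₁) = (1/√(2π))·e^{−d₁²/2} = 0.359978
Γ = φ(d₁) / (S·σ·√T) = 0.013445

price = 8.829438
Γ = 0.013445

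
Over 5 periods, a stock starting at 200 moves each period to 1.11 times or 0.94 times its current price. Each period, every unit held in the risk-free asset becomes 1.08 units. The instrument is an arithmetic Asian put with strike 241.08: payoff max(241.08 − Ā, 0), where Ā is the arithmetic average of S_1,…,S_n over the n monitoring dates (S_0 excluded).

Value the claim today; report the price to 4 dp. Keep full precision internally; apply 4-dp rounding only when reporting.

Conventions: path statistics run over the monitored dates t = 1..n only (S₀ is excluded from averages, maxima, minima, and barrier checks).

Under the martingale measure an up-move has probability p* = 0.8235; value the claim as the probability-weighted average of per-path payoffs, discounted 5 periods at R = 1.08.
Enumerate all 2^5 = 32 price paths (U = up ×1.11, D = down ×0.94); each path with k up-moves has probability p*^k·(1−p*)^(5−k).
DDDDD: Ā=166.7535, payoff=74.3265, prob=0.000171
UDDDD: Ā=196.9110, payoff=44.1690, prob=0.000799
DUDDD: Ā=190.1110, payoff=50.9690, prob=0.000799
UUDDD: Ā=224.4928, payoff=16.5872, prob=0.003727
DDUDD: Ā=183.7190, payoff=57.3610, prob=0.000799
UDUDD: Ā=216.9448, payoff=24.1352, prob=0.003727
DUUDD: Ā=210.1448, payoff=30.9352, prob=0.003727
UUUDD: Ā=248.1497, payoff=0.0000, prob=0.017393
DDDUD: Ā=177.7105, payoff=63.3695, prob=0.000799
UDDUD: Ā=209.8497, payoff=31.2303, prob=0.003727
DUDUD: Ā=203.0497, payoff=38.0303, prob=0.003727
UUDUD: Ā=239.7714, payoff=1.3086, prob=0.017393
DDUUD: Ā=196.6577, payoff=44.4223, prob=0.003727
UDUUD: Ā=232.2234, payoff=8.8566, prob=0.017393
DUUUD: Ā=225.4234, payoff=15.6566, prob=0.017393
UUUUD: Ā=266.1915, payoff=0.0000, prob=0.081169
DDDDU: Ā=172.0626, payoff=69.0174, prob=0.000799
UDDDU: Ā=203.1803, payoff=37.8997, prob=0.003727
DUDDU: Ā=196.3803, payoff=44.6997, prob=0.003727
UUDDU: Ā=231.8959, payoff=9.1841, prob=0.017393
DDUDU: Ā=189.9883, payoff=51.0917, prob=0.003727
UDUDU: Ā=224.3479, payoff=16.7321, prob=0.017393
DUUDU: Ā=217.5479, payoff=23.5321, prob=0.017393
UUUDU: Ā=256.8916, payoff=0.0000, prob=0.081169
DDDUU: Ā=183.9798, payoff=57.1002, prob=0.003727
UDDUU: Ā=217.2527, payoff=23.8273, prob=0.017393
DUDUU: Ā=210.4527, payoff=30.6273, prob=0.017393
UUDUU: Ā=248.5133, payoff=0.0000, prob=0.081169
DDUUU: Ā=204.0607, payoff=37.0193, prob=0.017393
UDUUU: Ā=240.9653, payoff=0.1147, prob=0.081169
DUUUU: Ā=234.1653, payoff=6.9147, prob=0.081169
UUUUU: Ā=276.5144, payoff=0.0000, prob=0.378787
Price = Σ prob·payoff / R^5 = 5.112935 / 1.469328 = 3.4798

price = 3.4798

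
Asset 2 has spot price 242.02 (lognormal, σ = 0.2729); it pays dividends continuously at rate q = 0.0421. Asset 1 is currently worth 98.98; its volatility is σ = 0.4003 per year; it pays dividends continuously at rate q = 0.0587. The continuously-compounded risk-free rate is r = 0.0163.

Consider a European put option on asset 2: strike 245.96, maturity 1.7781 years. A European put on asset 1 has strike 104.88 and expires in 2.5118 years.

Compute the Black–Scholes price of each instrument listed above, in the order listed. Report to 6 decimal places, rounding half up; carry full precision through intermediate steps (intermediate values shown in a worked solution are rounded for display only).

[asset 2 put K=245.96]
σ√T = 0.2729·√1.7781 = 0.363900
d₁ = (ln(S/K) + (r−q+σ²/2)T) / (σ√T) = (ln(242.02/245.96) + (0.0163−0.0421+0.2729²/2)·1.7781) / 0.363900 = (-0.016149 + 0.020336) / 0.363900 = 0.011509
d₂ = d₁ − σ√T = 0.011509 − 0.363900 = -0.352391
e^{−rT} = 0.971433
e^{−qT} = 0.927875
N(−d₁) = 0.495409,  N(−d₂) = 0.637728
price = K·e^{−rT}·N(−d₂) − S·e^{−qT}·N(−d₁) = 152.374564 − 111.251177 = 41.123387
[asset 1 put K=104.88]
σ√T = 0.4003·√2.5118 = 0.634422
d₁ = (ln(S/K) + (r−q+σ²/2)T) / (σ√T) = (ln(98.98/104.88) + (0.0163−0.0587+0.4003²/2)·2.5118) / 0.634422 = (-0.057899 + 0.094745) / 0.634422 = 0.058078
d₂ = d₁ − σ√T = 0.058078 − 0.634422 = -0.576343
e^{−rT} = 0.959884
e^{−qT} = 0.862912
N(−d₁) = 0.476843,  N(−d₂) = 0.717808
price = K·e^{−rT}·N(−d₂) − S·e^{−qT}·N(−d₁) = 72.263706 − 40.727657 = 31.536049

price(asset 2 put K=245.96) = 41.123387
price(asset 1 put K=104.88) = 31.536049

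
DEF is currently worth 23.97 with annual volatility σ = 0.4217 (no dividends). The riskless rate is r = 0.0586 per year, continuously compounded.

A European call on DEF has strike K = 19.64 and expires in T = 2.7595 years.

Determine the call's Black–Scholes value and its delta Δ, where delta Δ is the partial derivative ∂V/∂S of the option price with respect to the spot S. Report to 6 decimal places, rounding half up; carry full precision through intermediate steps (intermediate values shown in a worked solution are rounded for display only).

price = 9.886146
Δ = 0.806620

σ√T = 0.4217·√2.7595 = 0.700517
d₁ = (ln(S/K) + (r+σ²/2)T) / (σ√T) = (ln(23.97/19.64) + (0.0586+0.4217²/2)·2.7595) / 0.700517 = (0.199235 + 0.407069) / 0.700517 = 0.865509
d₂ = d₁ − σ√T = 0.865509 − 0.700517 = 0.164991
e^{−rT} = 0.850691
N(d₁) = 0.806620,  N(d₂) = 0.565525
Call price V = S·N(d₁) − K·e^{−rT}·N(d₂) = 19.334685 − 9.448539 = 9.886146
Δ = N(d₁) = 0.806620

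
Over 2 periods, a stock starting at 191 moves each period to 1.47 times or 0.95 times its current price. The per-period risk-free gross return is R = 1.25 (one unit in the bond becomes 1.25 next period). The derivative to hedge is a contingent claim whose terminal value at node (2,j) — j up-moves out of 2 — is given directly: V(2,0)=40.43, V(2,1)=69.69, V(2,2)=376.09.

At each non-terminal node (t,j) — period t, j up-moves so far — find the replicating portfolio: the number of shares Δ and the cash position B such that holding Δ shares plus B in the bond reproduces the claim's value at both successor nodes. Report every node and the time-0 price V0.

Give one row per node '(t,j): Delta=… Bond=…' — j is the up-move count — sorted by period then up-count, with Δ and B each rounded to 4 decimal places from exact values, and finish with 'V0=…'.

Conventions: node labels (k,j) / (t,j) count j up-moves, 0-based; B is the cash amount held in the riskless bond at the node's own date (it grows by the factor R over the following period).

Under the risk-neutral measure, an up-move has probability p* = (R−d)/(u−d) = 0.5769 and values discount at R = 1.25.
At maturity the claim pays: V(2,0)=40.4300, V(2,1)=69.6900, V(2,2)=376.0900
(1,0): S=181.4500. Δ = (V_up−V_dn)/(S_up−S_dn) = (69.6900−40.4300)/(266.7315−172.3775) = 0.3101. V = [p*·69.6900 + (1−p*)·40.4300]/1.25 = 45.8486. B = V − Δ·S = -10.4206.
(1,1): S=280.7700. Δ = (V_up−V_dn)/(S_up−S_dn) = (376.0900−69.6900)/(412.7319−266.7315) = 2.0986. V = [p*·376.0900 + (1−p*)·69.6900]/1.25 = 197.1674. B = V − Δ·S = -392.0634.
(0,0): S=191.0000. Δ = (V_up−V_dn)/(S_up−S_dn) = (197.1674−45.8486)/(280.7700−181.4500) = 1.5235. V = [p*·197.1674 + (1−p*)·45.8486]/1.25 = 106.5183. B = V − Δ·S = -184.4793.
Verification: the root portfolio costs Δ(0,0)·S0 + B(0,0) = 106.5183, matching V0.

(0,0): Delta=1.5235 Bond=-184.4793
(1,0): Delta=0.3101 Bond=-10.4206
(1,1): Delta=2.0986 Bond=-392.0634
V0=106.5183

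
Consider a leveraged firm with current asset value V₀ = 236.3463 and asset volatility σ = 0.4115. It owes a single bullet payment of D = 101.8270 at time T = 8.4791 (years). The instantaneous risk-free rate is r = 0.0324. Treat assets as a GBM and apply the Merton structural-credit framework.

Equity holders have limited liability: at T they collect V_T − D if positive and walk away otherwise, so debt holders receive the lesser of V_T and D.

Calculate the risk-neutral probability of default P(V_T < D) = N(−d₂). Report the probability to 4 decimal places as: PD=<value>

Apply the equity-as-call identities (strike 101.8270, horizon 8.4791 years):
d₁ = [ln(V₀/D) + (r + σ²/2)T] / (σ√T)
   = [ln(236.3463/101.8270) + (0.0324 + 0.5·0.4115²)·8.4791] / (0.4115·√8.4791)
   = [0.842023 + 0.992615] / 1.198242 = 1.531108
d₂ = d₁ − σ√T = 1.531108 − 1.198242 = 0.332865
risk-neutral PD = N(−d₂) = N(-0.332865) = 0.369618

PD=0.3696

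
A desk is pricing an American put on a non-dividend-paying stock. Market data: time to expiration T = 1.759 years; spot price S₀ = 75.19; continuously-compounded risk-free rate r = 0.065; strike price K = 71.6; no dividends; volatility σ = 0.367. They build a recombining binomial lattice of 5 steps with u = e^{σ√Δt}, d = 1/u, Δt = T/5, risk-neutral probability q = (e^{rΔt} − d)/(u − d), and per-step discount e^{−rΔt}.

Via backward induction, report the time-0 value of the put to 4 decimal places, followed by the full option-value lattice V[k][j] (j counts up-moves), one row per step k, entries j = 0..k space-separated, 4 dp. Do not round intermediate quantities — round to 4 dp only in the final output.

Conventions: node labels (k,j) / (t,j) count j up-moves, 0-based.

price = 9.7014
tree:
9.7014
15.2035 4.6164
22.9495 8.1167 1.3093
32.4663 13.9041 2.6712 0.0000
40.1214 22.9495 5.4497 0.0000 0.0000
46.2791 32.4663 11.1183 0.0000 0.0000 0.0000

params: Δt=0.35180 u=1.24319 d=0.80438 q=0.49851 e^(-rΔt)=0.97739
t_5 payoffs: 46.2791 32.4663 11.1183 0.0000 0.0000 0.0000
k=4: node(4,0) S=31.4786 payoff=40.1214 vs cont=38.5027 → 40.1214 [stop]  node(4,1) S=48.6505 payoff=22.9495 vs cont=21.3308 → 22.9495 [stop]  node(4,2) S=75.1900 payoff=0.0000 vs cont=5.4497 → 5.4497 [wait]  node(4,3) S=116.2071 payoff=0.0000 vs cont=0.0000 → 0.0000 [wait]  node(4,4) S=179.5995 payoff=0.0000 vs cont=0.0000 → 0.0000 [wait]
k=3: node(3,0) S=39.1337 payoff=32.4663 vs cont=30.8476 → 32.4663 [stop]  node(3,1) S=60.4817 payoff=11.1183 vs cont=13.9041 → 13.9041 [wait]  node(3,2) S=93.4752 payoff=0.0000 vs cont=2.6712 → 2.6712 [wait]  node(3,3) S=144.4670 payoff=0.0000 vs cont=0.0000 → 0.0000 [wait]
k=2: node(2,0) S=48.6505 payoff=22.9495 vs cont=22.6881 → 22.9495 [stop]  node(2,1) S=75.1900 payoff=0.0000 vs cont=8.1167 → 8.1167 [wait]  node(2,2) S=116.2071 payoff=0.0000 vs cont=1.3093 → 1.3093 [wait]
k=1: node(1,0) S=60.4817 payoff=11.1183 vs cont=15.2035 → 15.2035 [wait]  node(1,1) S=93.4752 payoff=0.0000 vs cont=4.6164 → 4.6164 [wait]
k=0: node(0,0) S=75.1900 payoff=0.0000 vs cont=9.7014 → 9.7014 [wait]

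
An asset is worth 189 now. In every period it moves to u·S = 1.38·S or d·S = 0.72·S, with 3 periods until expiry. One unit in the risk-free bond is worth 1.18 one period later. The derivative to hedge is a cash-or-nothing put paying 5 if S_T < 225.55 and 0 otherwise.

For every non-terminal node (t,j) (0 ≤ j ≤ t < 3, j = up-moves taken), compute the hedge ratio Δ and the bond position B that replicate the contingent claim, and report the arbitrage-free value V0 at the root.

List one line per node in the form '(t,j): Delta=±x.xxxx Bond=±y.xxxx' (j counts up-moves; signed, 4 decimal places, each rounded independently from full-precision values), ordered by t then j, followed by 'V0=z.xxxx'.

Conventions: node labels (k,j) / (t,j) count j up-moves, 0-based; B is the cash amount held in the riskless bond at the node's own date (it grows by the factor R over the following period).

(0,0): Delta=-0.0122 Bond=2.9672
(1,0): Delta=-0.0329 Bond=6.3212
(1,1): Delta=-0.0075 Bond=2.2752
(2,0): Delta=0.0000 Bond=4.2373
(2,1): Delta=-0.0403 Bond=8.8598
(2,2): Delta=0.0000 Bond=0.0000
V0=0.6690

Arbitrage-free pricing uses the up-move probability p* = (R−d)/(u−d) = 0.6970, discounting each step at R = 1.18.
Expiry values: V(3,0)=5.0000, V(3,1)=5.0000, V(3,2)=0.0000, V(3,3)=0.0000
(2,0): S=97.9776. Δ = (V_up−V_dn)/(S_up−S_dn) = (5.0000−5.0000)/(135.2091−70.5439) = 0.0000. V = [p*·5.0000 + (1−p*)·5.0000]/1.18 = 4.2373. B = V − Δ·S = 4.2373.
(2,1): S=187.7904. Δ = (V_up−V_dn)/(S_up−S_dn) = (0.0000−5.0000)/(259.1508−135.2091) = -0.0403. V = [p*·0.0000 + (1−p*)·5.0000]/1.18 = 1.2840. B = V − Δ·S = 8.8598.
(2,2): S=359.9316. Δ = (V_up−V_dn)/(S_up−S_dn) = (0.0000−0.0000)/(496.7056−259.1508) = 0.0000. V = [p*·0.0000 + (1−p*)·0.0000]/1.18 = 0.0000. B = V − Δ·S = 0.0000.
(1,0): S=136.0800. Δ = (V_up−V_dn)/(S_up−S_dn) = (1.2840−4.2373)/(187.7904−97.9776) = -0.0329. V = [p*·1.2840 + (1−p*)·4.2373]/1.18 = 1.8466. B = V − Δ·S = 6.3212.
(1,1): S=260.8200. Δ = (V_up−V_dn)/(S_up−S_dn) = (0.0000−1.2840)/(359.9316−187.7904) = -0.0075. V = [p*·0.0000 + (1−p*)·1.2840]/1.18 = 0.3297. B = V − Δ·S = 2.2752.
(0,0): S=189.0000. Δ = (V_up−V_dn)/(S_up−S_dn) = (0.3297−1.8466)/(260.8200−136.0800) = -0.0122. V = [p*·0.3297 + (1−p*)·1.8466]/1.18 = 0.6690. B = V − Δ·S = 2.9672.
Check: Δ(0,0)·S0 + B(0,0) = 0.6690 = V0.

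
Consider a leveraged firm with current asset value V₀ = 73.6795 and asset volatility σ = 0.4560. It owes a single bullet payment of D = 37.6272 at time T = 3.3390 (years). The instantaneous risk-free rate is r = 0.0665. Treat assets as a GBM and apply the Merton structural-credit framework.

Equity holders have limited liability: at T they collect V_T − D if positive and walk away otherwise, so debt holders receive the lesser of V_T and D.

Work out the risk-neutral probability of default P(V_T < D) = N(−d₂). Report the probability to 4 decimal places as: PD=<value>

Equity is a call on the firm's assets struck at D = 37.6272:
d₁ = [ln(V₀/D) + (r + σ²/2)T] / (σ√T)
   = [ln(73.6795/37.6272) + (0.0665 + 0.5·0.4560²)·3.3390] / (0.4560·√3.3390)
   = [0.671997 + 0.569193] / 0.833246 = 1.489585
d₂ = d₁ − σ√T = 1.489585 − 0.833246 = 0.656339
risk-neutral PD = N(−d₂) = N(-0.656339) = 0.255803

PD=0.2558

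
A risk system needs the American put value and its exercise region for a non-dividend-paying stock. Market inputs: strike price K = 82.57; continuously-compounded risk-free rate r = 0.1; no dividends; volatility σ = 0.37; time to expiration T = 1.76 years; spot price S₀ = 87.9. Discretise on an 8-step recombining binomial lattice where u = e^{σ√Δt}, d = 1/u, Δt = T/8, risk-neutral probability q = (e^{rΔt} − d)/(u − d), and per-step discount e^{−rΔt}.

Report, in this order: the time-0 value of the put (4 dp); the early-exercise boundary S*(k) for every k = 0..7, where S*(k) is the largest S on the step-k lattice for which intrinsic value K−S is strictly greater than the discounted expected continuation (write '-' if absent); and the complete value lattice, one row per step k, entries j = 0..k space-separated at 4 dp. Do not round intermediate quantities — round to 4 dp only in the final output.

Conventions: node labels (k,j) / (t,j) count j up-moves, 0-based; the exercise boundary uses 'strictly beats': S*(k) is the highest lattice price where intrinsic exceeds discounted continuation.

price = 8.8763
boundary = - - - 52.2251 62.1225 52.2251 62.1225 52.2251
tree:
8.8763
13.8146 4.7061
20.8413 7.9315 1.9357
30.3449 12.9765 3.6226 0.4644
38.6654 20.4475 6.6483 0.9900 0.0000
45.6604 30.3449 11.8822 2.1104 0.0000 0.0000
51.5408 38.6654 20.4475 4.4991 0.0000 0.0000 0.0000
56.4844 45.6604 30.3449 9.5914 0.0000 0.0000 0.0000 0.0000
60.6404 51.5408 38.6654 20.4475 0.0000 0.0000 0.0000 0.0000 0.0000

Δt=0.22000, u=1.18951, d=0.84068, q=0.52049, disc=e^(-rΔt)=0.97824
k=8 terminal: V=max(K-S,0) → 60.6404 51.5408 38.6654 20.4475 0.0000 0.0000 0.0000 0.0000 0.0000
k=7: j=0 S=26.0856 intr=56.4844 cont=54.6877 V=56.4844[EX]; j=1 S=36.9096 intr=45.6604 cont=43.8637 V=45.6604[EX]; j=2 S=52.2251 intr=30.3449 cont=28.5482 V=30.3449[EX]; j=3 S=73.8957 intr=8.6743 cont=9.5914 V=9.5914[hold]; j=4 S=104.5583 intr=0.0000 cont=0.0000 V=0.0000[hold]; j=5 S=147.9443 intr=0.0000 cont=0.0000 V=0.0000[hold]; j=6 S=209.3331 intr=0.0000 cont=0.0000 V=0.0000[hold]; j=7 S=296.1948 intr=0.0000 cont=0.0000 V=0.0000[hold]  S*(7)=52.2251
k=6: j=0 S=31.0292 intr=51.5408 cont=49.7441 V=51.5408[EX]; j=1 S=43.9046 intr=38.6654 cont=36.8687 V=38.6654[EX]; j=2 S=62.1225 intr=20.4475 cont=19.1177 V=20.4475[EX]; j=3 S=87.9000 intr=0.0000 cont=4.4991 V=4.4991[hold]; j=4 S=124.3737 intr=0.0000 cont=0.0000 V=0.0000[hold]; j=5 S=175.9819 intr=0.0000 cont=0.0000 V=0.0000[hold]; j=6 S=249.0048 intr=0.0000 cont=0.0000 V=0.0000[hold]  S*(6)=62.1225
k=5: j=0 S=36.9096 intr=45.6604 cont=43.8637 V=45.6604[EX]; j=1 S=52.2251 intr=30.3449 cont=28.5482 V=30.3449[EX]; j=2 S=73.8957 intr=8.6743 cont=11.8822 V=11.8822[hold]; j=3 S=104.5583 intr=0.0000 cont=2.1104 V=2.1104[hold]; j=4 S=147.9443 intr=0.0000 cont=0.0000 V=0.0000[hold]; j=5 S=209.3331 intr=0.0000 cont=0.0000 V=0.0000[hold]  S*(5)=52.2251
k=4: j=0 S=43.9046 intr=38.6654 cont=36.8687 V=38.6654[EX]; j=1 S=62.1225 intr=20.4475 cont=20.2841 V=20.4475[EX]; j=2 S=87.9000 intr=0.0000 cont=6.6483 V=6.6483[hold]; j=3 S=124.3737 intr=0.0000 cont=0.9900 V=0.9900[hold]; j=4 S=175.9819 intr=0.0000 cont=0.0000 V=0.0000[hold]  S*(4)=62.1225
k=3: j=0 S=52.2251 intr=30.3449 cont=28.5482 V=30.3449[EX]; j=1 S=73.8957 intr=8.6743 cont=12.9765 V=12.9765[hold]; j=2 S=104.5583 intr=0.0000 cont=3.6226 V=3.6226[hold]; j=3 S=147.9443 intr=0.0000 cont=0.4644 V=0.4644[hold]  S*(3)=52.2251
k=2: j=0 S=62.1225 intr=20.4475 cont=20.8413 V=20.8413[hold]; j=1 S=87.9000 intr=0.0000 cont=7.9315 V=7.9315[hold]; j=2 S=124.3737 intr=0.0000 cont=1.9357 V=1.9357[hold]  S*(2)=-
k=1: j=0 S=73.8957 intr=8.6743 cont=13.8146 V=13.8146[hold]; j=1 S=104.5583 intr=0.0000 cont=4.7061 V=4.7061[hold]  S*(1)=-
k=0: j=0 S=87.9000 intr=0.0000 cont=8.8763 V=8.8763[hold]  S*(0)=-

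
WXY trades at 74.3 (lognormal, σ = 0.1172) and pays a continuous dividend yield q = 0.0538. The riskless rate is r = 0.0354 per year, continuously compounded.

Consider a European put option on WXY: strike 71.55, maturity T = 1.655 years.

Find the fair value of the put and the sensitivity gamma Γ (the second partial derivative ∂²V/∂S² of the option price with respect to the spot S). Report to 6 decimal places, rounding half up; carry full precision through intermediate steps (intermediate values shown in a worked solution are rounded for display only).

σ√T = 0.1172·√1.655 = 0.150774
d₁ = (ln(S/K) + (r−q+σ²/2)T) / (σ√T) = (ln(74.3/71.55) + (0.0354−0.0538+0.1172²/2)·1.655) / 0.150774 = (0.037714 − 0.019086) / 0.150774 = 0.123555
d₂ = d₁ − σ√T = 0.123555 − 0.150774 = -0.027219
e^{−rT} = 0.943096
e^{−qT} = 0.914810
N(−d₁) = 0.450834,  N(−d₂) = 0.510858
Put price V = K·e^{−rT}·N(−d₂) − S·e^{−qT}·N(−d₁) = 34.471920 − 30.643350 = 3.828570
φ(d₁) = (1/√(2π))·e^{−d₁²/2} = 0.395909
Γ = e^{−qT}·φ(d₁) / (S·σ·√T) = 0.032330

price = 3.828570
Γ = 0.032330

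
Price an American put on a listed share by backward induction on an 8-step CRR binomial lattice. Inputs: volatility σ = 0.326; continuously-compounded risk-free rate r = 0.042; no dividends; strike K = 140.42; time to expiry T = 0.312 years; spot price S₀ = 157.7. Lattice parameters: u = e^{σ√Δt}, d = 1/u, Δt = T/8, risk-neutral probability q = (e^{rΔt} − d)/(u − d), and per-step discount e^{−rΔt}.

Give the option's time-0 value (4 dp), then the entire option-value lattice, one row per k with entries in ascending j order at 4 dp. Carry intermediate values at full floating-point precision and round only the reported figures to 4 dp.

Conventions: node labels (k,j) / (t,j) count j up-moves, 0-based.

price = 3.7829
tree:
3.7829
5.9183 1.6310
9.0368 2.7771 0.4747
13.3950 4.6493 0.8886 0.0568
19.1392 7.6170 1.6568 0.1131 0.0000
26.1236 12.1234 3.0748 0.2250 0.0000 0.0000
33.2501 18.5232 5.6768 0.4476 0.0000 0.0000 0.0000
39.9323 26.1236 10.4173 0.8908 0.0000 0.0000 0.0000 0.0000
46.1978 33.2501 18.5232 1.7725 0.0000 0.0000 0.0000 0.0000 0.0000

Δt=0.03900  u=1.06650  d=0.93765  q=0.49663  discount=0.99836
step 8 (expiry): payoffs max(K−S,0) = 46.1978 33.2501 18.5232 1.7725 0.0000 0.0000 0.0000 0.0000 0.0000
k=7: (k=7,j=0): S=100.4877, K−S=39.9323, hold=39.7025 ⇒ V=39.9323 exercise | (k=7,j=1): S=114.2964, K−S=26.1236, hold=25.8938 ⇒ V=26.1236 exercise | (k=7,j=2): S=130.0027, K−S=10.4173, hold=10.1875 ⇒ V=10.4173 exercise | (k=7,j=3): S=147.8672, K−S=0.0000, hold=0.8908 ⇒ V=0.8908 continue | (k=7,j=4): S=168.1866, K−S=0.0000, hold=0.0000 ⇒ V=0.0000 continue | (k=7,j=5): S=191.2983, K−S=0.0000, hold=0.0000 ⇒ V=0.0000 continue | (k=7,j=6): S=217.5859, K−S=0.0000, hold=0.0000 ⇒ V=0.0000 continue | (k=7,j=7): S=247.4858, K−S=0.0000, hold=0.0000 ⇒ V=0.0000 continue
k=6: (k=6,j=0): S=107.1699, K−S=33.2501, hold=33.0203 ⇒ V=33.2501 exercise | (k=6,j=1): S=121.8968, K−S=18.5232, hold=18.2933 ⇒ V=18.5232 exercise | (k=6,j=2): S=138.6475, K−S=1.7725, hold=5.6768 ⇒ V=5.6768 continue | (k=6,j=3): S=157.7000, K−S=0.0000, hold=0.4476 ⇒ V=0.4476 continue | (k=6,j=4): S=179.3706, K−S=0.0000, hold=0.0000 ⇒ V=0.0000 continue | (k=6,j=5): S=204.0191, K−S=0.0000, hold=0.0000 ⇒ V=0.0000 continue | (k=6,j=6): S=232.0548, K−S=0.0000, hold=0.0000 ⇒ V=0.0000 continue
k=5: (k=5,j=0): S=114.2964, K−S=26.1236, hold=25.8938 ⇒ V=26.1236 exercise | (k=5,j=1): S=130.0027, K−S=10.4173, hold=12.1234 ⇒ V=12.1234 continue | (k=5,j=2): S=147.8672, K−S=0.0000, hold=3.0748 ⇒ V=3.0748 continue | (k=5,j=3): S=168.1866, K−S=0.0000, hold=0.2250 ⇒ V=0.2250 continue | (k=5,j=4): S=191.2983, K−S=0.0000, hold=0.0000 ⇒ V=0.0000 continue | (k=5,j=5): S=217.5859, K−S=0.0000, hold=0.0000 ⇒ V=0.0000 continue
k=4: (k=4,j=0): S=121.8968, K−S=18.5232, hold=19.1392 ⇒ V=19.1392 continue | (k=4,j=1): S=138.6475, K−S=1.7725, hold=7.6170 ⇒ V=7.6170 continue | (k=4,j=2): S=157.7000, K−S=0.0000, hold=1.6568 ⇒ V=1.6568 continue | (k=4,j=3): S=179.3706, K−S=0.0000, hold=0.1131 ⇒ V=0.1131 continue | (k=4,j=4): S=204.0191, K−S=0.0000, hold=0.0000 ⇒ V=0.0000 continue
k=3: (k=3,j=0): S=130.0027, K−S=10.4173, hold=13.3950 ⇒ V=13.3950 continue | (k=3,j=1): S=147.8672, K−S=0.0000, hold=4.6493 ⇒ V=4.6493 continue | (k=3,j=2): S=168.1866, K−S=0.0000, hold=0.8886 ⇒ V=0.8886 continue | (k=3,j=3): S=191.2983, K−S=0.0000, hold=0.0568 ⇒ V=0.0568 continue
k=2: (k=2,j=0): S=138.6475, K−S=1.7725, hold=9.0368 ⇒ V=9.0368 continue | (k=2,j=1): S=157.7000, K−S=0.0000, hold=2.7771 ⇒ V=2.7771 continue | (k=2,j=2): S=179.3706, K−S=0.0000, hold=0.4747 ⇒ V=0.4747 continue
k=1: (k=1,j=0): S=147.8672, K−S=0.0000, hold=5.9183 ⇒ V=5.9183 continue | (k=1,j=1): S=168.1866, K−S=0.0000, hold=1.6310 ⇒ V=1.6310 continue
k=0: (k=0,j=0): S=157.7000, K−S=0.0000, hold=3.7829 ⇒ V=3.7829 continue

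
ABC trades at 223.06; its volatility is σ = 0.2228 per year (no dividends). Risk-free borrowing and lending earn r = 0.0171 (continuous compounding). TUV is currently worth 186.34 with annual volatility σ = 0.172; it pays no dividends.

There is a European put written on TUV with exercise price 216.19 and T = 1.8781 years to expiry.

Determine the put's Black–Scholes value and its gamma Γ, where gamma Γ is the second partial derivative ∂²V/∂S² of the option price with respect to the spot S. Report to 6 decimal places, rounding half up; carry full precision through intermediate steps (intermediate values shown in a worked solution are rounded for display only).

σ√T = 0.172·√1.8781 = 0.235715
d₁ = (ln(S/K) + (r+σ²/2)T) / (σ√T) = (ln(186.34/216.19) + (0.0171+0.172²/2)·1.8781) / 0.235715 = (-0.148585 + 0.059896) / 0.235715 = -0.376252
d₂ = d₁ − σ√T = -0.376252 − 0.235715 = -0.611967
e^{−rT} = 0.968395
N(−d₁) = 0.646635,  N(−d₂) = 0.729720
Put price V = K·e^{−rT}·N(−d₂) − S·N(−d₁) = 152.772229 − 120.493996 = 32.278233
φ(d₁) = (1/√(2π))·e^{−d₁²/2} = 0.371680
Γ = φ(d₁) / (S·σ·√T) = 0.008462

price = 32.278233
Γ = 0.008462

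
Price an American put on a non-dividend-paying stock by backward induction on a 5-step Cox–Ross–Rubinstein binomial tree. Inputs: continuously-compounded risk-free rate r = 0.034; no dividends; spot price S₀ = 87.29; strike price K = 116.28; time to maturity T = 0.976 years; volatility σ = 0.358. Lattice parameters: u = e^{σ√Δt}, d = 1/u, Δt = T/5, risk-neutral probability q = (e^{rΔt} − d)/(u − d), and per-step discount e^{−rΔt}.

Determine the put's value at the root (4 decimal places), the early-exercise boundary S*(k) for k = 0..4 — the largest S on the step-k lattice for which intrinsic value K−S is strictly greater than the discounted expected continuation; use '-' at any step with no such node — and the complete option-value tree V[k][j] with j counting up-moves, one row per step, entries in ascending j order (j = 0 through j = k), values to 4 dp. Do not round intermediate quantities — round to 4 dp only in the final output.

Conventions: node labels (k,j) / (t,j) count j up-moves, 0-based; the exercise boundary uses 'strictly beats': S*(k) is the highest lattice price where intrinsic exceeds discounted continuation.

params: Δt=0.19520 u=1.17136 d=0.85371 q=0.48150 e^(-rΔt)=0.99339
t_5 payoffs: 76.6975 61.9690 41.7601 14.0316 0.0000 0.0000
t_4: node(4,0) S=46.3656 payoff=69.9144 vs cont=69.1452 → 69.9144 [stop]  node(4,1) S=63.6180 payoff=52.6620 vs cont=51.8928 → 52.6620 [stop]  node(4,2) S=87.2900 payoff=28.9900 vs cont=28.2208 → 28.9900 [stop]  node(4,3) S=119.7702 payoff=0.0000 vs cont=7.2272 → 7.2272 [wait]  node(4,4) S=164.3362 payoff=0.0000 vs cont=0.0000 → 0.0000 [wait]  ⇒ S*(4)=87.2900
t_3: node(3,0) S=54.3110 payoff=61.9690 vs cont=61.1998 → 61.9690 [stop]  node(3,1) S=74.5199 payoff=41.7601 vs cont=40.9909 → 41.7601 [stop]  node(3,2) S=102.2484 payoff=14.0316 vs cont=18.3887 → 18.3887 [wait]  node(3,3) S=140.2946 payoff=0.0000 vs cont=3.7225 → 3.7225 [wait]  ⇒ S*(3)=74.5199
t_2: node(2,0) S=63.6180 payoff=52.6620 vs cont=51.8928 → 52.6620 [stop]  node(2,1) S=87.2900 payoff=28.9900 vs cont=30.3049 → 30.3049 [wait]  node(2,2) S=119.7702 payoff=0.0000 vs cont=11.2520 → 11.2520 [wait]  ⇒ S*(2)=63.6180
t_1: node(1,0) S=74.5199 payoff=41.7601 vs cont=41.6199 → 41.7601 [stop]  node(1,1) S=102.2484 payoff=14.0316 vs cont=20.9911 → 20.9911 [wait]  ⇒ S*(1)=74.5199
t_0: node(0,0) S=87.2900 payoff=28.9900 vs cont=31.5497 → 31.5497 [wait]  ⇒ S*(0)=-

price = 31.5497
boundary = - 74.5199 63.6180 74.5199 87.2900
tree:
31.5497
41.7601 20.9911
52.6620 30.3049 11.2520
61.9690 41.7601 18.3887 3.7225
69.9144 52.6620 28.9900 7.2272 0.0000
76.6975 61.9690 41.7601 14.0316 0.0000 0.0000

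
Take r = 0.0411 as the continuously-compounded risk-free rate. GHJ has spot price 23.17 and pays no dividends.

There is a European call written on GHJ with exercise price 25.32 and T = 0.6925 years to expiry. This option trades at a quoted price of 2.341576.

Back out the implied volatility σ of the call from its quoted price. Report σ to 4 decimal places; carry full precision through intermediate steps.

At σ = 0.3808 the Black–Scholes value reproduces the quote:
σ√T = 0.3808·√0.6925 = 0.316889
d₁ = (ln(S/K) + (r+σ²/2)T) / (σ√T) = (ln(23.17/25.32) + (0.0411+0.3808²/2)·0.6925) / 0.316889 = (-0.088736 + 0.078671) / 0.316889 = -0.031763
d₂ = d₁ − σ√T = -0.031763 − 0.316889 = -0.348652
e^{−rT} = 0.971939
N(d₁) = 0.487331,  N(d₂) = 0.363675
V = S·N(d₁) − K·e^{−rT}·N(d₂) = 11.291450 − 8.949874 = 2.341576 (the observed quote) — the price is monotone increasing in volatility, hence this σ is the only solution

sigma = 0.3808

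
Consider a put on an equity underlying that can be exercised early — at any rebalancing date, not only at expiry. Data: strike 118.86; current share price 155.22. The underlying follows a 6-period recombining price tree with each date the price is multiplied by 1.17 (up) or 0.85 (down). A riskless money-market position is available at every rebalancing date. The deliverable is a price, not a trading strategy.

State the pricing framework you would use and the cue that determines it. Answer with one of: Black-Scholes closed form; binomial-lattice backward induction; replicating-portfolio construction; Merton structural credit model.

Key observation: early exercise of the strike-118.86 put must be checked at each of the 6 dates (spot 155.22), which forces a node-by-node comparison of intrinsic and continuation value backward from expiry.

framework: binomial-lattice backward induction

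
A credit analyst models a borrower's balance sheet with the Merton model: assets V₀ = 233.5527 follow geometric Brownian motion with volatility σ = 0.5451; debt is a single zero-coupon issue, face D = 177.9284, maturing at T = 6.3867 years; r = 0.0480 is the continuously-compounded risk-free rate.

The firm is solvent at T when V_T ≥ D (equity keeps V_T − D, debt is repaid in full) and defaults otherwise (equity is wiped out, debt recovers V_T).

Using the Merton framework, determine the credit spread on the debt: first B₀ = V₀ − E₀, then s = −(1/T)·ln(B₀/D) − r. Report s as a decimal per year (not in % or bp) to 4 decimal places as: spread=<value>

spread=0.0717

Equity is a call on the firm's assets struck at D = 177.9284:
d₁ = [ln(V₀/D) + (r + σ²/2)T] / (σ√T)
   = [ln(233.5527/177.9284) + (0.0480 + 0.5·0.5451²)·6.3867] / (0.5451·√6.3867)
   = [0.272027 + 1.255414] / 1.377572 = 1.108792
d₂ = d₁ − σ√T = 1.108792 − 1.377572 = -0.268781
N(d₁) = 0.866240,  N(d₂) = 0.394049,  e^(−rT) = 0.735973
E₀ = V₀·N(d₁) − D·e^(−rT)·N(d₂)
   = 233.5527·0.866240 − 177.9284·0.735973·0.394049 = 150.711731
B₀ = V₀ − E₀ = 233.5527 − 150.711731 = 82.840969
spread = −(1/T)·ln(B₀/D) − r = −(1/6.3867)·ln(82.840969/177.9284) − 0.0480 = 0.07169538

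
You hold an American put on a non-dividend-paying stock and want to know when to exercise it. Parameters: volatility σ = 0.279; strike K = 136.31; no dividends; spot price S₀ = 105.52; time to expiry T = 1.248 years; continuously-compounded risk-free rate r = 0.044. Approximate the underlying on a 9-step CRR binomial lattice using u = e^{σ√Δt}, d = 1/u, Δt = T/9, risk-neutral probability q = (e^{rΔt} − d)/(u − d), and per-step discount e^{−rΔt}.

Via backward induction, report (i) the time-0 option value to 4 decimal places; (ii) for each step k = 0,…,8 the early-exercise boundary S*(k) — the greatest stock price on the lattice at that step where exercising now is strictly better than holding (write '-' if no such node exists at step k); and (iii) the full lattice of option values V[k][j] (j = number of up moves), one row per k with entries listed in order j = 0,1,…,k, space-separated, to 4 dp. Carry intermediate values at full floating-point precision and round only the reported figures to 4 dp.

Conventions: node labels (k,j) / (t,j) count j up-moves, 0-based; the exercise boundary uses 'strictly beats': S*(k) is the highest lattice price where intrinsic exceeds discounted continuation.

price = 32.0097
boundary = - 95.1074 85.7223 95.1074 85.7223 95.1074 105.5200 95.1074 105.5200
tree:
32.0097
41.2026 23.3318
50.5877 31.5182 15.5413
59.0467 41.2026 22.3496 9.0153
66.6710 50.5877 30.9904 14.0988 4.1110
73.5429 59.0467 41.2026 21.2949 7.1727 1.1413
79.7367 66.6710 50.5877 30.7900 12.1889 2.3125 0.0000
85.3193 73.5429 59.0467 41.2026 19.9466 4.6857 0.0000 0.0000
90.3510 79.7367 66.6710 50.5877 30.7900 9.4942 0.0000 0.0000 0.0000
94.8862 85.3193 73.5429 59.0467 41.2026 19.2374 0.0000 0.0000 0.0000 0.0000

Δt=0.13867  u=1.10948  d=0.90132  q=0.50345  discount=0.99392
step 9 (expiry): payoffs max(K−S,0) = 94.8862 85.3193 73.5429 59.0467 41.2026 19.2374 0.0000 0.0000 0.0000 0.0000
step 8: (k=8,j=0): S=45.9590, K−S=90.3510, hold=89.5219 ⇒ V=90.3510 exercise | (k=8,j=1): S=56.5733, K−S=79.7367, hold=78.9076 ⇒ V=79.7367 exercise | (k=8,j=2): S=69.6390, K−S=66.6710, hold=65.8419 ⇒ V=66.6710 exercise | (k=8,j=3): S=85.7223, K−S=50.5877, hold=49.7586 ⇒ V=50.5877 exercise | (k=8,j=4): S=105.5200, K−S=30.7900, hold=29.9609 ⇒ V=30.7900 exercise | (k=8,j=5): S=129.8901, K−S=6.4199, hold=9.4942 ⇒ V=9.4942 continue | (k=8,j=6): S=159.8884, K−S=0.0000, hold=0.0000 ⇒ V=0.0000 continue | (k=8,j=7): S=196.8150, K−S=0.0000, hold=0.0000 ⇒ V=0.0000 continue | (k=8,j=8): S=242.2698, K−S=0.0000, hold=0.0000 ⇒ V=0.0000 continue  boundary S*=105.5200
step 7: (k=7,j=0): S=50.9907, K−S=85.3193, hold=84.4902 ⇒ V=85.3193 exercise | (k=7,j=1): S=62.7671, K−S=73.5429, hold=72.7138 ⇒ V=73.5429 exercise | (k=7,j=2): S=77.2633, K−S=59.0467, hold=58.2176 ⇒ V=59.0467 exercise | (k=7,j=3): S=95.1074, K−S=41.2026, hold=40.3735 ⇒ V=41.2026 exercise | (k=7,j=4): S=117.0726, K−S=19.2374, hold=19.9466 ⇒ V=19.9466 continue | (k=7,j=5): S=144.1108, K−S=0.0000, hold=4.6857 ⇒ V=4.6857 continue | (k=7,j=6): S=177.3935, K−S=0.0000, hold=0.0000 ⇒ V=0.0000 continue | (k=7,j=7): S=218.3629, K−S=0.0000, hold=0.0000 ⇒ V=0.0000 continue  boundary S*=95.1074
step 6: (k=6,j=0): S=56.5733, K−S=79.7367, hold=78.9076 ⇒ V=79.7367 exercise | (k=6,j=1): S=69.6390, K−S=66.6710, hold=65.8419 ⇒ V=66.6710 exercise | (k=6,j=2): S=85.7223, K−S=50.5877, hold=49.7586 ⇒ V=50.5877 exercise | (k=6,j=3): S=105.5200, K−S=30.7900, hold=30.3157 ⇒ V=30.7900 exercise | (k=6,j=4): S=129.8901, K−S=6.4199, hold=12.1889 ⇒ V=12.1889 continue | (k=6,j=5): S=159.8884, K−S=0.0000, hold=2.3125 ⇒ V=2.3125 continue | (k=6,j=6): S=196.8150, K−S=0.0000, hold=0.0000 ⇒ V=0.0000 continue  boundary S*=105.5200
step 5: (k=5,j=0): S=62.7671, K−S=73.5429, hold=72.7138 ⇒ V=73.5429 exercise | (k=5,j=1): S=77.2633, K−S=59.0467, hold=58.2176 ⇒ V=59.0467 exercise | (k=5,j=2): S=95.1074, K−S=41.2026, hold=40.3735 ⇒ V=41.2026 exercise | (k=5,j=3): S=117.0726, K−S=19.2374, hold=21.2949 ⇒ V=21.2949 continue | (k=5,j=4): S=144.1108, K−S=0.0000, hold=7.1727 ⇒ V=7.1727 continue | (k=5,j=5): S=177.3935, K−S=0.0000, hold=1.1413 ⇒ V=1.1413 continue  boundary S*=95.1074
step 4: (k=4,j=0): S=69.6390, K−S=66.6710, hold=65.8419 ⇒ V=66.6710 exercise | (k=4,j=1): S=85.7223, K−S=50.5877, hold=49.7586 ⇒ V=50.5877 exercise | (k=4,j=2): S=105.5200, K−S=30.7900, hold=30.9904 ⇒ V=30.9904 continue | (k=4,j=3): S=129.8901, K−S=6.4199, hold=14.0988 ⇒ V=14.0988 continue | (k=4,j=4): S=159.8884, K−S=0.0000, hold=4.1110 ⇒ V=4.1110 continue  boundary S*=85.7223
step 3: (k=3,j=0): S=77.2633, K−S=59.0467, hold=58.2176 ⇒ V=59.0467 exercise | (k=3,j=1): S=95.1074, K−S=41.2026, hold=40.4738 ⇒ V=41.2026 exercise | (k=3,j=2): S=117.0726, K−S=19.2374, hold=22.3496 ⇒ V=22.3496 continue | (k=3,j=3): S=144.1108, K−S=0.0000, hold=9.0153 ⇒ V=9.0153 continue  boundary S*=95.1074
step 2: (k=2,j=0): S=85.7223, K−S=50.5877, hold=49.7586 ⇒ V=50.5877 exercise | (k=2,j=1): S=105.5200, K−S=30.7900, hold=31.5182 ⇒ V=31.5182 continue | (k=2,j=2): S=129.8901, K−S=6.4199, hold=15.5413 ⇒ V=15.5413 continue  boundary S*=85.7223
step 1: (k=1,j=0): S=95.1074, K−S=41.2026, hold=40.7378 ⇒ V=41.2026 exercise | (k=1,j=1): S=117.0726, K−S=19.2374, hold=23.3318 ⇒ V=23.3318 continue  boundary S*=95.1074
step 0: (k=0,j=0): S=105.5200, K−S=30.7900, hold=32.0097 ⇒ V=32.0097 continue  boundary S*=-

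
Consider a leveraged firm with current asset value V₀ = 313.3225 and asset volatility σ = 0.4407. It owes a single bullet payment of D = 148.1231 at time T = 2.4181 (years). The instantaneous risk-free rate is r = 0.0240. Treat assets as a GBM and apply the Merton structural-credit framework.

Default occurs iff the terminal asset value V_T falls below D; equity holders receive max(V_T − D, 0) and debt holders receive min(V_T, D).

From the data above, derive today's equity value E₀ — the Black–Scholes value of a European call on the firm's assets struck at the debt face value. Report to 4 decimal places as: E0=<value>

E0=181.6442

Work the structural quantities from V₀ = 313.3225 against face 148.1231:
d₁ = [ln(V₀/D) + (r + σ²/2)T] / (σ√T)
   = [ln(313.3225/148.1231) + (0.0240 + 0.5·0.4407²)·2.4181] / (0.4407·√2.4181)
   = [0.749189 + 0.292852] / 0.685299 = 1.520564
d₂ = d₁ − σ√T = 1.520564 − 0.685299 = 0.835265
N(d₁) = 0.935815,  N(d₂) = 0.798216,  e^(−rT) = 0.943617
E₀ = V₀·N(d₁) − D·e^(−rT)·N(d₂)
   = 313.3225·0.935815 − 148.1231·0.943617·0.798216 = 181.644163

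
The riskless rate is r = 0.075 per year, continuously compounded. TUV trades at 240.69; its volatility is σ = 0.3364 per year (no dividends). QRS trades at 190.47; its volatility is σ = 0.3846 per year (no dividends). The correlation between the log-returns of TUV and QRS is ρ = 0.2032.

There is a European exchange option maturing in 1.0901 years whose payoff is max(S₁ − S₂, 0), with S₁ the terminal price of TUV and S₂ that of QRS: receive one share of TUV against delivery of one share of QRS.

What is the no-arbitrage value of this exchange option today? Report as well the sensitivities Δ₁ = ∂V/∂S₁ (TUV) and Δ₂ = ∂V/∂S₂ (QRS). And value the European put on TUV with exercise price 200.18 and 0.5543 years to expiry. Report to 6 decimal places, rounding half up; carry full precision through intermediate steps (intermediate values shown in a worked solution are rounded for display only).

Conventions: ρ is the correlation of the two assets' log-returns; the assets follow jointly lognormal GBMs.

σ_eff = √(σ₁² + σ₂² − 2ρσ₁σ₂) = √(0.3364² + 0.3846² − 2·0.2032·0.3364·0.3846) = 0.456621
d₁ = (ln(S₁/S₂) + (q₂ − q₁ + σ_eff²/2)T) / (σ_eff√T) = (ln(240.69/190.47) + (0.0 − 0.0 + 0.104251)·1.0901) / 0.476748 = 0.729231
d₂ = d₁ − σ_eff√T = 0.729231 − 0.476748 = 0.252483
N(d₁) = 0.767070,  N(d₂) = 0.599666
V = S₁·e^{−q₁T}·N(d₁) − S₂·e^{−q₂T}·N(d₂) = 184.626046 − 114.218440 = 70.407605
Δ₁ = e^{−q₁T}·N(d₁) = 0.767070;  Δ₂ = −e^{−q₂T}·N(d₂) = -0.599666
[vanilla: TUV put K=200.18]
σ√T = 0.3364·√0.5543 = 0.250454
d₁ = (ln(S/K) + (r+σ²/2)T) / (σ√T) = (ln(240.69/200.18) + (0.075+0.3364²/2)·0.5543) / 0.250454 = (0.184293 + 0.072936) / 0.250454 = 1.027050
d₂ = d₁ − σ√T = 1.027050 − 0.250454 = 0.776596
e^{−rT} = 0.959280
N(−d₁) = 0.152199,  N(−d₂) = 0.218699
price = K·e^{−rT}·N(−d₂) − S·N(−d₁) = 41.996413 − 36.632657 = 5.363756

exchange price = 70.407605
Δ1 = 0.767070
Δ2 = -0.599666
price(TUV put K=200.18) = 5.363756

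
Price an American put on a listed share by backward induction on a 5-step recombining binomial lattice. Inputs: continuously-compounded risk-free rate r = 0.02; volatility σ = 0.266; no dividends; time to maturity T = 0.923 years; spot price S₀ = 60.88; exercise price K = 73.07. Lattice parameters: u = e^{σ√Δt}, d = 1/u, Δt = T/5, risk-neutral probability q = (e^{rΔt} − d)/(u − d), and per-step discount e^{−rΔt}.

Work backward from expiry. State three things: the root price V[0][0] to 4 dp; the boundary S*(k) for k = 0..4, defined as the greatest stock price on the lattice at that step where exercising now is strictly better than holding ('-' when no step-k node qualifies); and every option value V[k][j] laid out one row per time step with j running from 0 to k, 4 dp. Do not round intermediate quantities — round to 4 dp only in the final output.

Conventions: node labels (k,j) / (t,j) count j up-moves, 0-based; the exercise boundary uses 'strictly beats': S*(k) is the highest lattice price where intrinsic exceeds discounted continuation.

price = 13.9959
boundary = - - 48.4402 54.3051 60.8800
tree:
13.9959
18.9783 8.8664
24.6298 13.1834 4.3972
29.8612 18.7649 7.4182 1.2559
34.5277 24.6298 12.1900 2.4601 0.0000
38.6902 29.8612 18.7649 4.8190 0.0000 0.0000

params: Δt=0.18460 u=1.12107 d=0.89200 q=0.48761 e^(-rΔt)=0.99631
t_5 payoffs: 38.6902 29.8612 18.7649 4.8190 0.0000 0.0000
t_4: node(4,0) S=38.5423 payoff=34.5277 vs cont=34.2584 → 34.5277 [stop]  node(4,1) S=48.4402 payoff=24.6298 vs cont=24.3605 → 24.6298 [stop]  node(4,2) S=60.8800 payoff=12.1900 vs cont=11.9207 → 12.1900 [stop]  node(4,3) S=76.5144 payoff=0.0000 vs cont=2.4601 → 2.4601 [wait]  node(4,4) S=96.1638 payoff=0.0000 vs cont=0.0000 → 0.0000 [wait]  ⇒ S*(4)=60.8800
t_3: node(3,0) S=43.2088 payoff=29.8612 vs cont=29.5920 → 29.8612 [stop]  node(3,1) S=54.3051 payoff=18.7649 vs cont=18.4957 → 18.7649 [stop]  node(3,2) S=68.2510 payoff=4.8190 vs cont=7.4182 → 7.4182 [wait]  node(3,3) S=85.7783 payoff=0.0000 vs cont=1.2559 → 1.2559 [wait]  ⇒ S*(3)=54.3051
t_2: node(2,0) S=48.4402 payoff=24.6298 vs cont=24.3605 → 24.6298 [stop]  node(2,1) S=60.8800 payoff=12.1900 vs cont=13.1834 → 13.1834 [wait]  node(2,2) S=76.5144 payoff=0.0000 vs cont=4.3972 → 4.3972 [wait]  ⇒ S*(2)=48.4402
t_1: node(1,0) S=54.3051 payoff=18.7649 vs cont=18.9783 → 18.9783 [wait]  node(1,1) S=68.2510 payoff=4.8190 vs cont=8.8664 → 8.8664 [wait]  ⇒ S*(1)=-
t_0: node(0,0) S=60.8800 payoff=12.1900 vs cont=13.9959 → 13.9959 [wait]  ⇒ S*(0)=-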